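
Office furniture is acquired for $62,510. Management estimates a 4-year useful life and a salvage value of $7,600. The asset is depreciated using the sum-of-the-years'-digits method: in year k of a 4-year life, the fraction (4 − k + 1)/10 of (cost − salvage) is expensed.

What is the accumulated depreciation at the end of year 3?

$49,419

Depreciable base = $62,510 − $7,600 = $54,910.
Sum of the years' digits = 4+3+2+1 = 10.
Year 1: $54,910 × 4/10 = $21,964. Book value $40,546.
Year 2: $54,910 × 3/10 = $16,473. Book value $24,073.
Year 3: $54,910 × 2/10 = $10,982. Book value $13,091.
Accumulated through year 3 = $62,510 − $13,091 = $49,419.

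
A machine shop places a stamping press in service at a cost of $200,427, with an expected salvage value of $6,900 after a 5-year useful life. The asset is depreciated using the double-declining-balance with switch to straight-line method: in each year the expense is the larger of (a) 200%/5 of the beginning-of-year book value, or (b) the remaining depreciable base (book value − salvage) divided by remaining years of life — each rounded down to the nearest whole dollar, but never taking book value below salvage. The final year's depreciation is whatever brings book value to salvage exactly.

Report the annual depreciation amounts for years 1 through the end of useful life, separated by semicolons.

$80,170; $48,102; $28,862; $18,196; $18,197

Depreciable base = $200,427 − $6,900 = $193,527.
Year 1: DB = ⌊$200,427 × 200%/5⌋ = $80,170; SL = ⌊$193,527/5⌋ = $38,705 → take DB $80,170. Book value $120,257.
Year 2: DB = ⌊$120,257 × 200%/5⌋ = $48,102; SL = ⌊$113,357/4⌋ = $28,339 → take DB $48,102. Book value $72,155.
Year 3: DB = ⌊$72,155 × 200%/5⌋ = $28,862; SL = ⌊$65,255/3⌋ = $21,751 → take DB $28,862. Book value $43,293.
Year 4: DB = ⌊$43,293 × 200%/5⌋ = $17,317; SL = ⌊$36,393/2⌋ = $18,196 → take SL $18,196. Book value $25,097.
Year 5 (final): $25,097 − $6,900 = $18,197. Book value $6,900.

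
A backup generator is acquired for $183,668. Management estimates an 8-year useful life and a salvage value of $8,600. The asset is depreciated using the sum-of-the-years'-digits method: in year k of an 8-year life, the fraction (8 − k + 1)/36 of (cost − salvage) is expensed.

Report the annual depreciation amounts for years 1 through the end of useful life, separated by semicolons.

$38,904; $34,041; $29,178; $24,315; $19,452; $14,589; $9,726; $4,863

Depreciable base = $183,668 − $8,600 = $175,068.
Sum of the years' digits = 8+7+6+5+4+3+2+1 = 36.
Year 1: $175,068 × 8/36 = $38,904. Book value $144,764.
Year 2: $175,068 × 7/36 = $34,041. Book value $110,723.
Year 3: $175,068 × 6/36 = $29,178. Book value $81,545.
Year 4: $175,068 × 5/36 = $24,315. Book value $57,230.
Year 5: $175,068 × 4/36 = $19,452. Book value $37,778.
Year 6: $175,068 × 3/36 = $14,589. Book value $23,189.
Year 7: $175,068 × 2/36 = $9,726. Book value $13,463.
Year 8: $175,068 × 1/36 = $4,863. Book value $8,600.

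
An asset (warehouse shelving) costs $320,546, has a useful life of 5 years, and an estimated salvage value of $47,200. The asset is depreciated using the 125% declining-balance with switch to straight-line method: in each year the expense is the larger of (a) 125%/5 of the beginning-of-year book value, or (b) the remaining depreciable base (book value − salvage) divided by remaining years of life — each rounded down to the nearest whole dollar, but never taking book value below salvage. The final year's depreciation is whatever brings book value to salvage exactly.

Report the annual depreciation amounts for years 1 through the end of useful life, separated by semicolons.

$80,136; $60,102; $45,077; $44,015; $44,016

Depreciable base = $320,546 − $47,200 = $273,346.
Year 1: DB = ⌊$320,546 × 125%/5⌋ = $80,136; SL = ⌊$273,346/5⌋ = $54,669 → take DB $80,136. Book value $240,410.
Year 2: DB = ⌊$240,410 × 125%/5⌋ = $60,102; SL = ⌊$193,210/4⌋ = $48,302 → take DB $60,102. Book value $180,308.
Year 3: DB = ⌊$180,308 × 125%/5⌋ = $45,077; SL = ⌊$133,108/3⌋ = $44,369 → take DB $45,077. Book value $135,231.
Year 4: DB = ⌊$135,231 × 125%/5⌋ = $33,807; SL = ⌊$88,031/2⌋ = $44,015 → take SL $44,015. Book value $91,216.
Year 5 (final): $91,216 − $47,200 = $44,016. Book value $47,200.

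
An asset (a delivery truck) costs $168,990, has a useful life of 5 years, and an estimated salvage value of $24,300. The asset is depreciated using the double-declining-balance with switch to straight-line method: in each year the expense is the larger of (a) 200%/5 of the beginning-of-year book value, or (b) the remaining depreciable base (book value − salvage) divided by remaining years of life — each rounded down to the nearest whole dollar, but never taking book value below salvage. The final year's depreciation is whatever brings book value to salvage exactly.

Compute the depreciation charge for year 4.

Depreciable base = $168,990 − $24,300 = $144,690.
Year 1: DB = ⌊$168,990 × 200%/5⌋ = $67,596; SL = ⌊$144,690/5⌋ = $28,938 → take DB $67,596. Book value $101,394.
Year 2: DB = ⌊$101,394 × 200%/5⌋ = $40,557; SL = ⌊$77,094/4⌋ = $19,273 → take DB $40,557. Book value $60,837.
Year 3: DB = ⌊$60,837 × 200%/5⌋ = $24,334; SL = ⌊$36,537/3⌋ = $12,179 → take DB $24,334. Book value $36,503.
Year 4: DB = ⌊$36,503 × 200%/5⌋ = $14,601; SL = ⌊$12,203/2⌋ = $6,101 → take DB $14,601, capped at $12,203. Book value $24,300.

$12,203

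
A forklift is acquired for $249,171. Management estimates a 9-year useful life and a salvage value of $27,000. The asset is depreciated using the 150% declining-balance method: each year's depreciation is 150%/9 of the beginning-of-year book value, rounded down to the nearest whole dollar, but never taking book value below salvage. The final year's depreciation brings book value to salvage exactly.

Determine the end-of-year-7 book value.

$69,541

Depreciable base = $249,171 − $27,000 = $222,171.
Year 1: ⌊$249,171 × 150%/9⌋ = $41,528. Book value $207,643.
Year 2: ⌊$207,643 × 150%/9⌋ = $34,607. Book value $173,036.
Year 3: ⌊$173,036 × 150%/9⌋ = $28,839. Book value $144,197.
Year 4: ⌊$144,197 × 150%/9⌋ = $24,032. Book value $120,165.
Year 5: ⌊$120,165 × 150%/9⌋ = $20,027. Book value $100,138.
Year 6: ⌊$100,138 × 150%/9⌋ = $16,689. Book value $83,449.
Year 7: ⌊$83,449 × 150%/9⌋ = $13,908. Book value $69,541.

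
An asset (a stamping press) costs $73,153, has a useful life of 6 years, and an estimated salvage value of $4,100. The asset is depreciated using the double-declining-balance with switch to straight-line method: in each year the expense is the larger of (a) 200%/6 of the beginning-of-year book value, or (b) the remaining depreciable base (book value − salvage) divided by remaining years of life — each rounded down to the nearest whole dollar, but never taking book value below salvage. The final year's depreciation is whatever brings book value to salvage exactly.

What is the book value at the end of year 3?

$21,676

Depreciable base = $73,153 − $4,100 = $69,053.
Year 1: DB = ⌊$73,153 × 200%/6⌋ = $24,384; SL = ⌊$69,053/6⌋ = $11,508 → take DB $24,384. Book value $48,769.
Year 2: DB = ⌊$48,769 × 200%/6⌋ = $16,256; SL = ⌊$44,669/5⌋ = $8,933 → take DB $16,256. Book value $32,513.
Year 3: DB = ⌊$32,513 × 200%/6⌋ = $10,837; SL = ⌊$28,413/4⌋ = $7,103 → take DB $10,837. Book value $21,676.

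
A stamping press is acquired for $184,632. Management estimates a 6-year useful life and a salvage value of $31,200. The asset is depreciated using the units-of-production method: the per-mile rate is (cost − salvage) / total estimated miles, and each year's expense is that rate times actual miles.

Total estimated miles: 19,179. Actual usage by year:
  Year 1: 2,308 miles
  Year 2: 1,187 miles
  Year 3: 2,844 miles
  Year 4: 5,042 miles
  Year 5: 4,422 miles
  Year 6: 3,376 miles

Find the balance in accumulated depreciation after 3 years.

$50,712

Depreciable base = $184,632 − $31,200 = $153,432.
Rate = $153,432 / 19,179 miles = $8 per mile.
Year 1: 2,308 × $8 = $18,464. Book value $166,168.
Year 2: 1,187 × $8 = $9,496. Book value $156,672.
Year 3: 2,844 × $8 = $22,752. Book value $133,920.
Accumulated through year 3 = $184,632 − $133,920 = $50,712.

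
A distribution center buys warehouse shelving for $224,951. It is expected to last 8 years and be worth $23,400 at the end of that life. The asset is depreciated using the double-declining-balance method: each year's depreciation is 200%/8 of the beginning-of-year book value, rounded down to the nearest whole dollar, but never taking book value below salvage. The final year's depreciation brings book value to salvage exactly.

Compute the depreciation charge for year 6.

$13,345

Depreciable base = $224,951 − $23,400 = $201,551.
Year 1: ⌊$224,951 × 200%/8⌋ = $56,237. Book value $168,714.
Year 2: ⌊$168,714 × 200%/8⌋ = $42,178. Book value $126,536.
Year 3: ⌊$126,536 × 200%/8⌋ = $31,634. Book value $94,902.
Year 4: ⌊$94,902 × 200%/8⌋ = $23,725. Book value $71,177.
Year 5: ⌊$71,177 × 200%/8⌋ = $17,794. Book value $53,383.
Year 6: ⌊$53,383 × 200%/8⌋ = $13,345. Book value $40,038.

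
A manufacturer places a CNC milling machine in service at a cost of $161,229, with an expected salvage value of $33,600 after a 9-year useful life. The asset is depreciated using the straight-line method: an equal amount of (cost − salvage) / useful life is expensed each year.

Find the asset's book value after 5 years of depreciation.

Depreciable base = $161,229 − $33,600 = $127,629.
Annual expense = $127,629 / 9 = $14,181.
End of year 1: book value $147,048.
End of year 2: book value $132,867.
End of year 3: book value $118,686.
End of year 4: book value $104,505.
End of year 5: book value $90,324.

$90,324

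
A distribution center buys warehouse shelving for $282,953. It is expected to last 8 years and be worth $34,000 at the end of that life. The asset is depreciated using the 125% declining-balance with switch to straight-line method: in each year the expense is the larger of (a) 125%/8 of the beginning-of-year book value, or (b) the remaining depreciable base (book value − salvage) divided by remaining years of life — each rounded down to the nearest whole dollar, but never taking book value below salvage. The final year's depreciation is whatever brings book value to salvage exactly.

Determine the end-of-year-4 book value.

Depreciable base = $282,953 − $34,000 = $248,953.
Year 1: DB = ⌊$282,953 × 125%/8⌋ = $44,211; SL = ⌊$248,953/8⌋ = $31,119 → take DB $44,211. Book value $238,742.
Year 2: DB = ⌊$238,742 × 125%/8⌋ = $37,303; SL = ⌊$204,742/7⌋ = $29,248 → take DB $37,303. Book value $201,439.
Year 3: DB = ⌊$201,439 × 125%/8⌋ = $31,474; SL = ⌊$167,439/6⌋ = $27,906 → take DB $31,474. Book value $169,965.
Year 4: DB = ⌊$169,965 × 125%/8⌋ = $26,557; SL = ⌊$135,965/5⌋ = $27,193 → take SL $27,193. Book value $142,772.

$142,772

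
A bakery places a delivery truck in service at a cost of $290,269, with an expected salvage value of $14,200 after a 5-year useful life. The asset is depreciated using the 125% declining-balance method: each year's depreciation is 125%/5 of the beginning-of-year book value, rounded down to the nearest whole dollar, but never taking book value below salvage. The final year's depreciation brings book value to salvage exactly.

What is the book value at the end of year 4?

$91,844

Depreciable base = $290,269 − $14,200 = $276,069.
Year 1: ⌊$290,269 × 125%/5⌋ = $72,567. Book value $217,702.
Year 2: ⌊$217,702 × 125%/5⌋ = $54,425. Book value $163,277.
Year 3: ⌊$163,277 × 125%/5⌋ = $40,819. Book value $122,458.
Year 4: ⌊$122,458 × 125%/5⌋ = $30,614. Book value $91,844.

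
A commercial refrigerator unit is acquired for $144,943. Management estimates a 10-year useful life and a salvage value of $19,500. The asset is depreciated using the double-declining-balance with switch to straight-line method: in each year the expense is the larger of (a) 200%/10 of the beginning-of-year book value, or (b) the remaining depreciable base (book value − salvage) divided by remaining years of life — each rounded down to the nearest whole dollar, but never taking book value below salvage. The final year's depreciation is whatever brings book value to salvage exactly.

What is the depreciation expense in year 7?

$7,599

Depreciable base = $144,943 − $19,500 = $125,443.
Year 1: DB = ⌊$144,943 × 200%/10⌋ = $28,988; SL = ⌊$125,443/10⌋ = $12,544 → take DB $28,988. Book value $115,955.
Year 2: DB = ⌊$115,955 × 200%/10⌋ = $23,191; SL = ⌊$96,455/9⌋ = $10,717 → take DB $23,191. Book value $92,764.
Year 3: DB = ⌊$92,764 × 200%/10⌋ = $18,552; SL = ⌊$73,264/8⌋ = $9,158 → take DB $18,552. Book value $74,212.
Year 4: DB = ⌊$74,212 × 200%/10⌋ = $14,842; SL = ⌊$54,712/7⌋ = $7,816 → take DB $14,842. Book value $59,370.
Year 5: DB = ⌊$59,370 × 200%/10⌋ = $11,874; SL = ⌊$39,870/6⌋ = $6,645 → take DB $11,874. Book value $47,496.
Year 6: DB = ⌊$47,496 × 200%/10⌋ = $9,499; SL = ⌊$27,996/5⌋ = $5,599 → take DB $9,499. Book value $37,997.
Year 7: DB = ⌊$37,997 × 200%/10⌋ = $7,599; SL = ⌊$18,497/4⌋ = $4,624 → take DB $7,599. Book value $30,398.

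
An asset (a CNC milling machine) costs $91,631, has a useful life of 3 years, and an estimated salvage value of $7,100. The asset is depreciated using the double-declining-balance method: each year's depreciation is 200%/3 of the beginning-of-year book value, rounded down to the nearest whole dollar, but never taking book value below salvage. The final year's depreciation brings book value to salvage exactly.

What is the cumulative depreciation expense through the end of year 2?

$81,449

Depreciable base = $91,631 − $7,100 = $84,531.
Year 1: ⌊$91,631 × 200%/3⌋ = $61,087. Book value $30,544.
Year 2: ⌊$30,544 × 200%/3⌋ = $20,362. Book value $10,182.
Accumulated through year 2 = $91,631 − $10,182 = $81,449.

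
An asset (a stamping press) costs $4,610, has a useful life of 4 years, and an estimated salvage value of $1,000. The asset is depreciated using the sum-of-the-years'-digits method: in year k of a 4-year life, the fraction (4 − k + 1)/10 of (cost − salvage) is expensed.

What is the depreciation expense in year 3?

Depreciable base = $4,610 − $1,000 = $3,610.
Sum of the years' digits = 4+3+2+1 = 10.
Year 1: $3,610 × 4/10 = $1,444. Book value $3,166.
Year 2: $3,610 × 3/10 = $1,083. Book value $2,083.
Year 3: $3,610 × 2/10 = $722. Book value $1,361.

$722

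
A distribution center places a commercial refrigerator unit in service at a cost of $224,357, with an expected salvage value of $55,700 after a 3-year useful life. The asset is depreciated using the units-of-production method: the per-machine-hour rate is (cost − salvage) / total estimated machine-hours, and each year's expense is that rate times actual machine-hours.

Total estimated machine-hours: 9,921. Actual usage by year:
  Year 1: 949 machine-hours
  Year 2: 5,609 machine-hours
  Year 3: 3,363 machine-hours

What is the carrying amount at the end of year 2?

Depreciable base = $224,357 − $55,700 = $168,657.
Rate = $168,657 / 9,921 machine-hours = $17 per machine-hour.
Year 1: 949 × $17 = $16,133. Book value $208,224.
Year 2: 5,609 × $17 = $95,353. Book value $112,871.

$112,871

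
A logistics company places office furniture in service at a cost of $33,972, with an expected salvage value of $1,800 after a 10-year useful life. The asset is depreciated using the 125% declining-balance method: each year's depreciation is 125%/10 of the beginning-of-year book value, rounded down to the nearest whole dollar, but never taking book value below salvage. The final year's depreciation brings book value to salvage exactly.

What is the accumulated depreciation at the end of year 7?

$20,630

Depreciable base = $33,972 − $1,800 = $32,172.
Year 1: ⌊$33,972 × 125%/10⌋ = $4,246. Book value $29,726.
Year 2: ⌊$29,726 × 125%/10⌋ = $3,715. Book value $26,011.
Year 3: ⌊$26,011 × 125%/10⌋ = $3,251. Book value $22,760.
Year 4: ⌊$22,760 × 125%/10⌋ = $2,845. Book value $19,915.
Year 5: ⌊$19,915 × 125%/10⌋ = $2,489. Book value $17,426.
Year 6: ⌊$17,426 × 125%/10⌋ = $2,178. Book value $15,248.
Year 7: ⌊$15,248 × 125%/10⌋ = $1,906. Book value $13,342.
Accumulated through year 7 = $33,972 − $13,342 = $20,630.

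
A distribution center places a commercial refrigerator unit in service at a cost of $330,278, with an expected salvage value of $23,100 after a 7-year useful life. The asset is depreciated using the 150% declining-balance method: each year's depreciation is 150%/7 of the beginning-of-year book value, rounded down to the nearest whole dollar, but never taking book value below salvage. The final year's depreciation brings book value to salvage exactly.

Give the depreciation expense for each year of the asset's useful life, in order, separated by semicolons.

$70,773; $55,608; $43,692; $34,329; $26,973; $21,193; $54,610

Depreciable base = $330,278 − $23,100 = $307,178.
Year 1: ⌊$330,278 × 150%/7⌋ = $70,773. Book value $259,505.
Year 2: ⌊$259,505 × 150%/7⌋ = $55,608. Book value $203,897.
Year 3: ⌊$203,897 × 150%/7⌋ = $43,692. Book value $160,205.
Year 4: ⌊$160,205 × 150%/7⌋ = $34,329. Book value $125,876.
Year 5: ⌊$125,876 × 150%/7⌋ = $26,973. Book value $98,903.
Year 6: ⌊$98,903 × 150%/7⌋ = $21,193. Book value $77,710.
Year 7 (final): $77,710 − $23,100 = $54,610. Book value $23,100.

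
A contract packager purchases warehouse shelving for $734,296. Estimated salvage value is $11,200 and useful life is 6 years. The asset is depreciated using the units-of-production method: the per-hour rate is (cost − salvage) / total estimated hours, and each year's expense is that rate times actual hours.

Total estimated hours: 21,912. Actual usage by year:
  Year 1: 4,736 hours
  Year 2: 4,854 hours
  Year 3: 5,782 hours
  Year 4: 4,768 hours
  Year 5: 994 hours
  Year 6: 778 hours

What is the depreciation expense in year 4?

$157,344

Depreciable base = $734,296 − $11,200 = $723,096.
Rate = $723,096 / 21,912 hours = $33 per hour.
Year 1: 4,736 × $33 = $156,288. Book value $578,008.
Year 2: 4,854 × $33 = $160,182. Book value $417,826.
Year 3: 5,782 × $33 = $190,806. Book value $227,020.
Year 4: 4,768 × $33 = $157,344. Book value $69,676.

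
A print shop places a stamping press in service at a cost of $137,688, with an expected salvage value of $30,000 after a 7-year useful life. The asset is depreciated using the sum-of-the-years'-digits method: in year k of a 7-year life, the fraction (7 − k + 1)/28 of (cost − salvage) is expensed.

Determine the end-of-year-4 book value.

$53,076

Depreciable base = $137,688 − $30,000 = $107,688.
Sum of the years' digits = 7+6+5+4+3+2+1 = 28.
Year 1: $107,688 × 7/28 = $26,922. Book value $110,766.
Year 2: $107,688 × 6/28 = $23,076. Book value $87,690.
Year 3: $107,688 × 5/28 = $19,230. Book value $68,460.
Year 4: $107,688 × 4/28 = $15,384. Book value $53,076.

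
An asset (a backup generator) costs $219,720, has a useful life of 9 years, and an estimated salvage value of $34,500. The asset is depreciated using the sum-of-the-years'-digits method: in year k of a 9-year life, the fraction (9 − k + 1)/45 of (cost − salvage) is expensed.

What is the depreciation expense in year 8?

$8,232

Depreciable base = $219,720 − $34,500 = $185,220.
Sum of the years' digits = 9+8+7+6+5+4+3+2+1 = 45.
Year 1: $185,220 × 9/45 = $37,044. Book value $182,676.
Year 2: $185,220 × 8/45 = $32,928. Book value $149,748.
Year 3: $185,220 × 7/45 = $28,812. Book value $120,936.
Year 4: $185,220 × 6/45 = $24,696. Book value $96,240.
Year 5: $185,220 × 5/45 = $20,580. Book value $75,660.
Year 6: $185,220 × 4/45 = $16,464. Book value $59,196.
Year 7: $185,220 × 3/45 = $12,348. Book value $46,848.
Year 8: $185,220 × 2/45 = $8,232. Book value $38,616.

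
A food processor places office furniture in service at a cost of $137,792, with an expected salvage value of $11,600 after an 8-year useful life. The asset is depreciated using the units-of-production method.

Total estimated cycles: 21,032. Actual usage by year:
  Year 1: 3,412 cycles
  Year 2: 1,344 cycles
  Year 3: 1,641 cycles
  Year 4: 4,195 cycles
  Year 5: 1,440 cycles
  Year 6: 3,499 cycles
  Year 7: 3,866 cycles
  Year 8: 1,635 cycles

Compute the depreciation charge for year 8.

Depreciable base = $137,792 − $11,600 = $126,192.
Rate = $126,192 / 21,032 cycles = $6 per cycle.
Year 1: 3,412 × $6 = $20,472. Book value $117,320.
Year 2: 1,344 × $6 = $8,064. Book value $109,256.
Year 3: 1,641 × $6 = $9,846. Book value $99,410.
Year 4: 4,195 × $6 = $25,170. Book value $74,240.
Year 5: 1,440 × $6 = $8,640. Book value $65,600.
Year 6: 3,499 × $6 = $20,994. Book value $44,606.
Year 7: 3,866 × $6 = $23,196. Book value $21,410.
Year 8: 1,635 × $6 = $9,810. Book value $11,600.

$9,810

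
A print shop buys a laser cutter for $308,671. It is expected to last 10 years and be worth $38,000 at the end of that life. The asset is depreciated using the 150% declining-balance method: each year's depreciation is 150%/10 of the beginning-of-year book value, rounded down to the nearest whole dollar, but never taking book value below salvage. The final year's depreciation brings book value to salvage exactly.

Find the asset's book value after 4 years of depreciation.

Depreciable base = $308,671 − $38,000 = $270,671.
Year 1: ⌊$308,671 × 150%/10⌋ = $46,300. Book value $262,371.
Year 2: ⌊$262,371 × 150%/10⌋ = $39,355. Book value $223,016.
Year 3: ⌊$223,016 × 150%/10⌋ = $33,452. Book value $189,564.
Year 4: ⌊$189,564 × 150%/10⌋ = $28,434. Book value $161,130.

$161,130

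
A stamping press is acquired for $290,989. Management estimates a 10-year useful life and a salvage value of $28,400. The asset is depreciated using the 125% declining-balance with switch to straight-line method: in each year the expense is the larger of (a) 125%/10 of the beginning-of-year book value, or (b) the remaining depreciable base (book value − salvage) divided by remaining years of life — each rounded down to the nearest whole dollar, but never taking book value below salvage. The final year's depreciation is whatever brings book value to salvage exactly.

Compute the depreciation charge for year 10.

$23,696

Depreciable base = $290,989 − $28,400 = $262,589.
Year 1: DB = ⌊$290,989 × 125%/10⌋ = $36,373; SL = ⌊$262,589/10⌋ = $26,258 → take DB $36,373. Book value $254,616.
Year 2: DB = ⌊$254,616 × 125%/10⌋ = $31,827; SL = ⌊$226,216/9⌋ = $25,135 → take DB $31,827. Book value $222,789.
Year 3: DB = ⌊$222,789 × 125%/10⌋ = $27,848; SL = ⌊$194,389/8⌋ = $24,298 → take DB $27,848. Book value $194,941.
Year 4: DB = ⌊$194,941 × 125%/10⌋ = $24,367; SL = ⌊$166,541/7⌋ = $23,791 → take DB $24,367. Book value $170,574.
Year 5: DB = ⌊$170,574 × 125%/10⌋ = $21,321; SL = ⌊$142,174/6⌋ = $23,695 → take SL $23,695. Book value $146,879.
Year 6: DB = ⌊$146,879 × 125%/10⌋ = $18,359; SL = ⌊$118,479/5⌋ = $23,695 → take SL $23,695. Book value $123,184.
Year 7: DB = ⌊$123,184 × 125%/10⌋ = $15,398; SL = ⌊$94,784/4⌋ = $23,696 → take SL $23,696. Book value $99,488.
Year 8: DB = ⌊$99,488 × 125%/10⌋ = $12,436; SL = ⌊$71,088/3⌋ = $23,696 → take SL $23,696. Book value $75,792.
Year 9: DB = ⌊$75,792 × 125%/10⌋ = $9,474; SL = ⌊$47,392/2⌋ = $23,696 → take SL $23,696. Book value $52,096.
Year 10 (final): $52,096 − $28,400 = $23,696. Book value $28,400.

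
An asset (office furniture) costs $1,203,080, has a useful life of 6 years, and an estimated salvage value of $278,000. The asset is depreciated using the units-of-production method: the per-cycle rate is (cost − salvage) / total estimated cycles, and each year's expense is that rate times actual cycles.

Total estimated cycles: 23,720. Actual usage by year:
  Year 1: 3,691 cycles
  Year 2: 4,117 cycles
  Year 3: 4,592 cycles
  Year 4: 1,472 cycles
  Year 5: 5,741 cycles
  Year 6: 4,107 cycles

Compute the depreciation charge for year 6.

$160,173

Depreciable base = $1,203,080 − $278,000 = $925,080.
Rate = $925,080 / 23,720 cycles = $39 per cycle.
Year 1: 3,691 × $39 = $143,949. Book value $1,059,131.
Year 2: 4,117 × $39 = $160,563. Book value $898,568.
Year 3: 4,592 × $39 = $179,088. Book value $719,480.
Year 4: 1,472 × $39 = $57,408. Book value $662,072.
Year 5: 5,741 × $39 = $223,899. Book value $438,173.
Year 6: 4,107 × $39 = $160,173. Book value $278,000.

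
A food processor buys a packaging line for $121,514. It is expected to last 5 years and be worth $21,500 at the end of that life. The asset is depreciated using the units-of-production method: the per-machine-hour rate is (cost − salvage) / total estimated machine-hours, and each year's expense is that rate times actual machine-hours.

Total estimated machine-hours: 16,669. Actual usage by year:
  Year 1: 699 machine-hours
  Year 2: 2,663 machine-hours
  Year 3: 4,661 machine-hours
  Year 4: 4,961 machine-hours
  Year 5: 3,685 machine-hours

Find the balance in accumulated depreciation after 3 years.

$48,138

Depreciable base = $121,514 − $21,500 = $100,014.
Rate = $100,014 / 16,669 machine-hours = $6 per machine-hour.
Year 1: 699 × $6 = $4,194. Book value $117,320.
Year 2: 2,663 × $6 = $15,978. Book value $101,342.
Year 3: 4,661 × $6 = $27,966. Book value $73,376.
Accumulated through year 3 = $121,514 − $73,376 = $48,138.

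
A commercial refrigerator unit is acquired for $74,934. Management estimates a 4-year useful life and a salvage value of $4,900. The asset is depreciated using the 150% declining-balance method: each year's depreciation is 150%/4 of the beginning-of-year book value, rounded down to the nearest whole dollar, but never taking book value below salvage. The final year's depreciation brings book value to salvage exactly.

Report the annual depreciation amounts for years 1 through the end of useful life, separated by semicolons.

Depreciable base = $74,934 − $4,900 = $70,034.
Year 1: ⌊$74,934 × 150%/4⌋ = $28,100. Book value $46,834.
Year 2: ⌊$46,834 × 150%/4⌋ = $17,562. Book value $29,272.
Year 3: ⌊$29,272 × 150%/4⌋ = $10,977. Book value $18,295.
Year 4 (final): $18,295 − $4,900 = $13,395. Book value $4,900.

$28,100; $17,562; $10,977; $13,395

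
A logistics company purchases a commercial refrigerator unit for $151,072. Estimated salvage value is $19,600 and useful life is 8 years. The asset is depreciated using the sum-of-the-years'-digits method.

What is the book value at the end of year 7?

Depreciable base = $151,072 − $19,600 = $131,472.
Sum of the years' digits = 8+7+6+5+4+3+2+1 = 36.
Year 1: $131,472 × 8/36 = $29,216. Book value $121,856.
Year 2: $131,472 × 7/36 = $25,564. Book value $96,292.
Year 3: $131,472 × 6/36 = $21,912. Book value $74,380.
Year 4: $131,472 × 5/36 = $18,260. Book value $56,120.
Year 5: $131,472 × 4/36 = $14,608. Book value $41,512.
Year 6: $131,472 × 3/36 = $10,956. Book value $30,556.
Year 7: $131,472 × 2/36 = $7,304. Book value $23,252.

$23,252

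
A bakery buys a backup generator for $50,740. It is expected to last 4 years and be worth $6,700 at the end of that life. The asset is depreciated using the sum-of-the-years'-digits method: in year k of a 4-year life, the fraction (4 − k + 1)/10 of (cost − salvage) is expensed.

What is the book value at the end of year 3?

Depreciable base = $50,740 − $6,700 = $44,040.
Sum of the years' digits = 4+3+2+1 = 10.
Year 1: $44,040 × 4/10 = $17,616. Book value $33,124.
Year 2: $44,040 × 3/10 = $13,212. Book value $19,912.
Year 3: $44,040 × 2/10 = $8,808. Book value $11,104.

$11,104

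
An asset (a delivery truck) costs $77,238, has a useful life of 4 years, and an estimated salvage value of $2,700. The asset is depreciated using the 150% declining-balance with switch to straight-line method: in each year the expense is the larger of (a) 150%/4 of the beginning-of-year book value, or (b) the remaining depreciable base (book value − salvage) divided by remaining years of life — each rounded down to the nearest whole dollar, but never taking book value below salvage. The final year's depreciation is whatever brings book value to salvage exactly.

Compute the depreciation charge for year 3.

Depreciable base = $77,238 − $2,700 = $74,538.
Year 1: DB = ⌊$77,238 × 150%/4⌋ = $28,964; SL = ⌊$74,538/4⌋ = $18,634 → take DB $28,964. Book value $48,274.
Year 2: DB = ⌊$48,274 × 150%/4⌋ = $18,102; SL = ⌊$45,574/3⌋ = $15,191 → take DB $18,102. Book value $30,172.
Year 3: DB = ⌊$30,172 × 150%/4⌋ = $11,314; SL = ⌊$27,472/2⌋ = $13,736 → take SL $13,736. Book value $16,436.

$13,736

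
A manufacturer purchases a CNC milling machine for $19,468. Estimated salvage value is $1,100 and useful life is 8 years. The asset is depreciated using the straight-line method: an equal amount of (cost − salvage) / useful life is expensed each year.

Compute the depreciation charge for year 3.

Depreciable base = $19,468 − $1,100 = $18,368.
Annual expense = $18,368 / 8 = $2,296.

$2,296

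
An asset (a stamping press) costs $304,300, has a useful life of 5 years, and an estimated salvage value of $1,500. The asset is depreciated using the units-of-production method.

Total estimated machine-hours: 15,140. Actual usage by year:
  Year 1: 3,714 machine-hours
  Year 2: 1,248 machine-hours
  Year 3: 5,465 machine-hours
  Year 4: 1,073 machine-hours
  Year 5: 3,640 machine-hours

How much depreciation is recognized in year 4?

$21,460

Depreciable base = $304,300 − $1,500 = $302,800.
Rate = $302,800 / 15,140 machine-hours = $20 per machine-hour.
Year 1: 3,714 × $20 = $74,280. Book value $230,020.
Year 2: 1,248 × $20 = $24,960. Book value $205,060.
Year 3: 5,465 × $20 = $109,300. Book value $95,760.
Year 4: 1,073 × $20 = $21,460. Book value $74,300.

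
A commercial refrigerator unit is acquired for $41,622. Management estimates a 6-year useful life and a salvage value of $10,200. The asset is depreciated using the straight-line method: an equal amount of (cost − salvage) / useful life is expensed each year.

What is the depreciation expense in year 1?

Depreciable base = $41,622 − $10,200 = $31,422.
Annual expense = $31,422 / 6 = $5,237.

$5,237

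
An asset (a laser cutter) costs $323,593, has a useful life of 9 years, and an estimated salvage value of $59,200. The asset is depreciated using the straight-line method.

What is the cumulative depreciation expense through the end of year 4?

Depreciable base = $323,593 − $59,200 = $264,393.
Annual expense = $264,393 / 9 = $29,377.
End of year 1: book value $294,216.
End of year 2: book value $264,839.
End of year 3: book value $235,462.
End of year 4: book value $206,085.
Accumulated through year 4 = $323,593 − $206,085 = $117,508.

$117,508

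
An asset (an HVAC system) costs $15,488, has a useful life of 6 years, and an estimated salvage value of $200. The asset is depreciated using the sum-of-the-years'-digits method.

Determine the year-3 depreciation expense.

$2,912

Depreciable base = $15,488 − $200 = $15,288.
Sum of the years' digits = 6+5+4+3+2+1 = 21.
Year 1: $15,288 × 6/21 = $4,368. Book value $11,120.
Year 2: $15,288 × 5/21 = $3,640. Book value $7,480.
Year 3: $15,288 × 4/21 = $2,912. Book value $4,568.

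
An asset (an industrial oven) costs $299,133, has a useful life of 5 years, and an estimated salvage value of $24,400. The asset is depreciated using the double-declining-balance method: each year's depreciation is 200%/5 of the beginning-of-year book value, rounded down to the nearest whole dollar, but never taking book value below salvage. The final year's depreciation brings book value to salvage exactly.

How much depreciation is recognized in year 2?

Depreciable base = $299,133 − $24,400 = $274,733.
Year 1: ⌊$299,133 × 200%/5⌋ = $119,653. Book value $179,480.
Year 2: ⌊$179,480 × 200%/5⌋ = $71,792. Book value $107,688.

$71,792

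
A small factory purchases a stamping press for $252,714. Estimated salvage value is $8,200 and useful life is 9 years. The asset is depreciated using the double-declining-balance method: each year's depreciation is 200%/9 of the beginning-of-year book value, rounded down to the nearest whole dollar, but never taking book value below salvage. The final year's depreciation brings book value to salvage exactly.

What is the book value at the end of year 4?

Depreciable base = $252,714 − $8,200 = $244,514.
Year 1: ⌊$252,714 × 200%/9⌋ = $56,158. Book value $196,556.
Year 2: ⌊$196,556 × 200%/9⌋ = $43,679. Book value $152,877.
Year 3: ⌊$152,877 × 200%/9⌋ = $33,972. Book value $118,905.
Year 4: ⌊$118,905 × 200%/9⌋ = $26,423. Book value $92,482.

$92,482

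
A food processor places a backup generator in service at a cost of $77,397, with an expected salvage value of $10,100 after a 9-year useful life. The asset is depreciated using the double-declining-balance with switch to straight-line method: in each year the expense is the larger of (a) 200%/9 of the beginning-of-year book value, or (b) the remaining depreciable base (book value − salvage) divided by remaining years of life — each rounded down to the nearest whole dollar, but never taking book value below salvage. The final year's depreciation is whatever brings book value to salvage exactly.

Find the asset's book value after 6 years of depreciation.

Depreciable base = $77,397 − $10,100 = $67,297.
Year 1: DB = ⌊$77,397 × 200%/9⌋ = $17,199; SL = ⌊$67,297/9⌋ = $7,477 → take DB $17,199. Book value $60,198.
Year 2: DB = ⌊$60,198 × 200%/9⌋ = $13,377; SL = ⌊$50,098/8⌋ = $6,262 → take DB $13,377. Book value $46,821.
Year 3: DB = ⌊$46,821 × 200%/9⌋ = $10,404; SL = ⌊$36,721/7⌋ = $5,245 → take DB $10,404. Book value $36,417.
Year 4: DB = ⌊$36,417 × 200%/9⌋ = $8,092; SL = ⌊$26,317/6⌋ = $4,386 → take DB $8,092. Book value $28,325.
Year 5: DB = ⌊$28,325 × 200%/9⌋ = $6,294; SL = ⌊$18,225/5⌋ = $3,645 → take DB $6,294. Book value $22,031.
Year 6: DB = ⌊$22,031 × 200%/9⌋ = $4,895; SL = ⌊$11,931/4⌋ = $2,982 → take DB $4,895. Book value $17,136.

$17,136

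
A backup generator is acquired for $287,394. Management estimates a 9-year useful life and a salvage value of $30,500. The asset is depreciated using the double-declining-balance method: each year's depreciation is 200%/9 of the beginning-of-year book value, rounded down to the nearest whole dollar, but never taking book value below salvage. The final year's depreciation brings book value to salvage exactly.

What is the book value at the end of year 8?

$38,490

Depreciable base = $287,394 − $30,500 = $256,894.
Year 1: ⌊$287,394 × 200%/9⌋ = $63,865. Book value $223,529.
Year 2: ⌊$223,529 × 200%/9⌋ = $49,673. Book value $173,856.
Year 3: ⌊$173,856 × 200%/9⌋ = $38,634. Book value $135,222.
Year 4: ⌊$135,222 × 200%/9⌋ = $30,049. Book value $105,173.
Year 5: ⌊$105,173 × 200%/9⌋ = $23,371. Book value $81,802.
Year 6: ⌊$81,802 × 200%/9⌋ = $18,178. Book value $63,624.
Year 7: ⌊$63,624 × 200%/9⌋ = $14,138. Book value $49,486.
Year 8: ⌊$49,486 × 200%/9⌋ = $10,996. Book value $38,490.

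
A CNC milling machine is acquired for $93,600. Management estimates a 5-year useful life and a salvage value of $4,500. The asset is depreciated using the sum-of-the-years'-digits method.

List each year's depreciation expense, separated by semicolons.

Depreciable base = $93,600 − $4,500 = $89,100.
Sum of the years' digits = 5+4+3+2+1 = 15.
Year 1: $89,100 × 5/15 = $29,700. Book value $63,900.
Year 2: $89,100 × 4/15 = $23,760. Book value $40,140.
Year 3: $89,100 × 3/15 = $17,820. Book value $22,320.
Year 4: $89,100 × 2/15 = $11,880. Book value $10,440.
Year 5: $89,100 × 1/15 = $5,940. Book value $4,500.

$29,700; $23,760; $17,820; $11,880; $5,940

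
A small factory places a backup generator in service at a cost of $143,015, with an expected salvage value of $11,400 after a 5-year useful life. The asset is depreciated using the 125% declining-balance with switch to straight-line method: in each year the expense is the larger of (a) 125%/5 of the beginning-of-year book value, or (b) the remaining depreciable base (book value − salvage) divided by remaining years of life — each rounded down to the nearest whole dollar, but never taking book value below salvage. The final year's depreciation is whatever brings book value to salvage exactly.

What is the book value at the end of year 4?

$34,416

Depreciable base = $143,015 − $11,400 = $131,615.
Year 1: DB = ⌊$143,015 × 125%/5⌋ = $35,753; SL = ⌊$131,615/5⌋ = $26,323 → take DB $35,753. Book value $107,262.
Year 2: DB = ⌊$107,262 × 125%/5⌋ = $26,815; SL = ⌊$95,862/4⌋ = $23,965 → take DB $26,815. Book value $80,447.
Year 3: DB = ⌊$80,447 × 125%/5⌋ = $20,111; SL = ⌊$69,047/3⌋ = $23,015 → take SL $23,015. Book value $57,432.
Year 4: DB = ⌊$57,432 × 125%/5⌋ = $14,358; SL = ⌊$46,032/2⌋ = $23,016 → take SL $23,016. Book value $34,416.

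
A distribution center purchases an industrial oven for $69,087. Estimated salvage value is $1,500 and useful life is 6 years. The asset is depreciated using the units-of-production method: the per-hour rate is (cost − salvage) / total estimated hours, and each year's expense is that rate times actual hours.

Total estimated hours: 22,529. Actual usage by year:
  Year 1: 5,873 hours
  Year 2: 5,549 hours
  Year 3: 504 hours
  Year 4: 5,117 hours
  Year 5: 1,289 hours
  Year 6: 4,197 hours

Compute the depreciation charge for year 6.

$12,591

Depreciable base = $69,087 − $1,500 = $67,587.
Rate = $67,587 / 22,529 hours = $3 per hour.
Year 1: 5,873 × $3 = $17,619. Book value $51,468.
Year 2: 5,549 × $3 = $16,647. Book value $34,821.
Year 3: 504 × $3 = $1,512. Book value $33,309.
Year 4: 5,117 × $3 = $15,351. Book value $17,958.
Year 5: 1,289 × $3 = $3,867. Book value $14,091.
Year 6: 4,197 × $3 = $12,591. Book value $1,500.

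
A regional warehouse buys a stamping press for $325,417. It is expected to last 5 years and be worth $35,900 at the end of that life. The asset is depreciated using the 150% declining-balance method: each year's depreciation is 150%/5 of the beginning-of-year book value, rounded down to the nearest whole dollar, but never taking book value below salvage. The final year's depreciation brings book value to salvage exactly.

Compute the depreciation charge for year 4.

$33,485

Depreciable base = $325,417 − $35,900 = $289,517.
Year 1: ⌊$325,417 × 150%/5⌋ = $97,625. Book value $227,792.
Year 2: ⌊$227,792 × 150%/5⌋ = $68,337. Book value $159,455.
Year 3: ⌊$159,455 × 150%/5⌋ = $47,836. Book value $111,619.
Year 4: ⌊$111,619 × 150%/5⌋ = $33,485. Book value $78,134.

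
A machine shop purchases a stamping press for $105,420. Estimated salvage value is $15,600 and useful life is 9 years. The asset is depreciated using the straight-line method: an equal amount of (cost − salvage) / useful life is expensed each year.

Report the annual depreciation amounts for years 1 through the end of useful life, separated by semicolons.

$9,980; $9,980; $9,980; $9,980; $9,980; $9,980; $9,980; $9,980; $9,980

Depreciable base = $105,420 − $15,600 = $89,820.
Annual expense = $89,820 / 9 = $9,980.
End of year 1: book value $95,440.
End of year 2: book value $85,460.
End of year 3: book value $75,480.
End of year 4: book value $65,500.
End of year 5: book value $55,520.
End of year 6: book value $45,540.
End of year 7: book value $35,560.
End of year 8: book value $25,580.
End of year 9: book value $15,600.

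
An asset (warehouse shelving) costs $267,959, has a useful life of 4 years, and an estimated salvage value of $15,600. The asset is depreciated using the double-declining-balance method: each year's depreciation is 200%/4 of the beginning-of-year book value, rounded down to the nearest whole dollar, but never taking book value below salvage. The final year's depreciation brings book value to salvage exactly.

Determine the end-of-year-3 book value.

$33,495

Depreciable base = $267,959 − $15,600 = $252,359.
Year 1: ⌊$267,959 × 200%/4⌋ = $133,979. Book value $133,980.
Year 2: ⌊$133,980 × 200%/4⌋ = $66,990. Book value $66,990.
Year 3: ⌊$66,990 × 200%/4⌋ = $33,495. Book value $33,495.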